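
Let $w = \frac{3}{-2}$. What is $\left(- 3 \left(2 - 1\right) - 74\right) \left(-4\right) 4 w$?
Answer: $-1848$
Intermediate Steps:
$w = - \frac{3}{2}$ ($w = 3 \left(- \frac{1}{2}\right) = - \frac{3}{2} \approx -1.5$)
$\left(- 3 \left(2 - 1\right) - 74\right) \left(-4\right) 4 w = \left(- 3 \left(2 - 1\right) - 74\right) \left(-4\right) 4 \left(- \frac{3}{2}\right) = \left(\left(-3\right) 1 - 74\right) \left(\left(-16\right) \left(- \frac{3}{2}\right)\right) = \left(-3 - 74\right) 24 = \left(-77\right) 24 = -1848$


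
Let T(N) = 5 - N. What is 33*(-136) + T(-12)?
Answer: -4471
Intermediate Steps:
33*(-136) + T(-12) = 33*(-136) + (5 - 1*(-12)) = -4488 + (5 + 12) = -4488 + 17 = -4471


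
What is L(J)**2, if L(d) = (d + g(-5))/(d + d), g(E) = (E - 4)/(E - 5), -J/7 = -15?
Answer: 124609/490000 ≈ 0.25430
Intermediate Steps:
J = 105 (J = -7*(-15) = 105)
g(E) = (-4 + E)/(-5 + E)
L(d) = (9/10 + d)/(2*d) (L(d) = (d + (-4 - 5)/(-5 - 5))/(d + d) = (d - 9/(-10))/((2*d)) = (d - 1/10*(-9))*(1/(2*d)) = (d + 9/10)*(1/(2*d)) = (9/10 + d)*(1/(2*d)) = (9/10 + d)/(2*d))
L(J)**2 = ((1/20)*(9 + 10*105)/105)**2 = ((1/20)*(1/105)*(9 + 1050))**2 = ((1/20)*(1/105)*1059)**2 = (353/700)**2 = 124609/490000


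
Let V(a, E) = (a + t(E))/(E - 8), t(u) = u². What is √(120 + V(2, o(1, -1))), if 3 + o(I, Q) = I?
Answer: √2985/5 ≈ 10.927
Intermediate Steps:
o(I, Q) = -3 + I
V(a, E) = (a + E²)/(-8 + E) (V(a, E) = (a + E²)/(E - 8) = (a + E²)/(-8 + E))
√(120 + V(2, o(1, -1))) = √(120 + (2 + (-3 + 1)²)/(-8 + (-3 + 1))) = √(120 + (2 + (-2)²)/(-8 - 2)) = √(120 + (2 + 4)/(-10)) = √(120 - ⅒*6) = √(120 - ⅗) = √(597/5) = √2985/5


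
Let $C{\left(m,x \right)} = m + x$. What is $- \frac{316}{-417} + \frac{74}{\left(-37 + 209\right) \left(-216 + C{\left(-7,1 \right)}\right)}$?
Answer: $\frac{18071}{23908} \approx 0.75586$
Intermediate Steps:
$- \frac{316}{-417} + \frac{74}{\left(-37 + 209\right) \left(-216 + C{\left(-7,1 \right)}\right)} = - \frac{316}{-417} + \frac{74}{\left(-37 + 209\right) \left(-216 + \left(-7 + 1\right)\right)} = \left(-316\right) \left(- \frac{1}{417}\right) + \frac{74}{172 \left(-216 - 6\right)} = \frac{316}{417} + \frac{74}{172 \left(-222\right)} = \frac{316}{417} + \frac{74}{-38184} = \frac{316}{417} + 74 \left(- \frac{1}{38184}\right) = \frac{316}{417} - \frac{1}{516} = \frac{18071}{23908}$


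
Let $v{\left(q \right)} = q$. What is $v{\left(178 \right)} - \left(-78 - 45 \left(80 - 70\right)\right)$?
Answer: $706$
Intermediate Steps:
$v{\left(178 \right)} - \left(-78 - 45 \left(80 - 70\right)\right) = 178 - \left(-78 - 45 \left(80 - 70\right)\right) = 178 + \left(45 \cdot 10 + 78\right) = 178 + \left(450 + 78\right) = 178 + 528 = 706$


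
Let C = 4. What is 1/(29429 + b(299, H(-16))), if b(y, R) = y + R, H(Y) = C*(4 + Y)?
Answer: 1/29680 ≈ 3.3693e-5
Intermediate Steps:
H(Y) = 16 + 4*Y (H(Y) = 4*(4 + Y) = 16 + 4*Y)
b(y, R) = R + y
1/(29429 + b(299, H(-16))) = 1/(29429 + ((16 + 4*(-16)) + 299)) = 1/(29429 + ((16 - 64) + 299)) = 1/(29429 + (-48 + 299)) = 1/(29429 + 251) = 1/29680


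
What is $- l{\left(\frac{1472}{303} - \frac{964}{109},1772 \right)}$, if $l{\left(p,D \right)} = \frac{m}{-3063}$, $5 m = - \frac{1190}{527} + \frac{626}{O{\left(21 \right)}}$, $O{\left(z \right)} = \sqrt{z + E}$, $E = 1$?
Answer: $- \frac{14}{94953} + \frac{313 \sqrt{22}}{168465} \approx 0.0085671$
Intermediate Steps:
$O{\left(z \right)} = \sqrt{1 + z}$ ($O{\left(z \right)} = \sqrt{z + 1} = \sqrt{1 + z}$)
$m = - \frac{14}{31} + \frac{313 \sqrt{22}}{55}$ ($m = \frac{- \frac{1190}{527} + \frac{626}{\sqrt{1 + 21}}}{5} = \frac{\left(-1190\right) \frac{1}{527} + \frac{626}{\sqrt{22}}}{5} = \frac{- \frac{70}{31} + 626 \frac{\sqrt{22}}{22}}{5} = \frac{- \frac{70}{31} + \frac{313 \sqrt{22}}{11}}{5} = - \frac{14}{31} + \frac{313 \sqrt{22}}{55} \approx 26.241$)
$l{\left(p,D \right)} = \frac{14}{94953} - \frac{313 \sqrt{22}}{168465}$ ($l{\left(p,D \right)} = \frac{- \frac{14}{31} + \frac{313 \sqrt{22}}{55}}{-3063} = \left(- \frac{14}{31} + \frac{313 \sqrt{22}}{55}\right) \left(- \frac{1}{3063}\right) = \frac{14}{94953} - \frac{313 \sqrt{22}}{168465}$)
$- l{\left(\frac{1472}{303} - \frac{964}{109},1772 \right)} = - (\frac{14}{94953} - \frac{313 \sqrt{22}}{168465}) = - \frac{14}{94953} + \frac{313 \sqrt{22}}{168465}$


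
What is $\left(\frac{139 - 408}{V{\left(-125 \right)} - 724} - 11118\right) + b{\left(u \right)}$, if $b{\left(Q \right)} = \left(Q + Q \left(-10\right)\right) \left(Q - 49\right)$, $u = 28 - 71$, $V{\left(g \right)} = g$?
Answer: $- \frac{39666709}{849} \approx -46722.0$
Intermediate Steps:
$u = -43$
$b{\left(Q \right)} = - 9 Q \left(-49 + Q\right)$ ($b{\left(Q \right)} = \left(Q - 10 Q\right) \left(-49 + Q\right) = - 9 Q \left(-49 + Q\right)$)
$\left(\frac{139 - 408}{V{\left(-125 \right)} - 724} - 11118\right) + b{\left(u \right)} = \left(\frac{139 - 408}{-125 - 724} - 11118\right) + 9 \left(-43\right) \left(49 - -43\right) = \left(- \frac{269}{-849} - 11118\right) + 9 \left(-43\right) \left(49 + 43\right) = \left(\left(-269\right) \left(- \frac{1}{849}\right) - 11118\right) + 9 \left(-43\right) 92 = \left(\frac{269}{849} - 11118\right) - 35604 = - \frac{9438913}{849} - 35604 = - \frac{39666709}{849}$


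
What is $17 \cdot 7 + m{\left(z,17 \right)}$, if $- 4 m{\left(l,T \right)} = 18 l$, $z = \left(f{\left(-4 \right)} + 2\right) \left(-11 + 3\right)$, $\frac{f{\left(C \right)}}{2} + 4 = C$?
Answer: $-385$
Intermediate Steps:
$f{\left(C \right)} = -8 + 2 C$
$z = 112$ ($z = \left(\left(-8 + 2 \left(-4\right)\right) + 2\right) \left(-11 + 3\right) = \left(\left(-8 - 8\right) + 2\right) \left(-8\right) = \left(-16 + 2\right) \left(-8\right) = \left(-14\right) \left(-8\right) = 112$)
$m{\left(l,T \right)} = - \frac{9 l}{2}$ ($m{\left(l,T \right)} = - \frac{18 l}{4} = - \frac{9 l}{2}$)
$17 \cdot 7 + m{\left(z,17 \right)} = 17 \cdot 7 - 504 = 119 - 504 = -385$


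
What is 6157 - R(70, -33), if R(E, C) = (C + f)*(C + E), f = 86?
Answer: 4196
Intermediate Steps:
R(E, C) = (86 + C)*(C + E) (R(E, C) = (C + 86)*(C + E) = (86 + C)*(C + E))
6157 - R(70, -33) = 6157 - ((-33)² + 86*(-33) + 86*70 - 33*70) = 6157 - (1089 - 2838 + 6020 - 2310) = 6157 - 1*1961 = 6157 - 1961 = 4196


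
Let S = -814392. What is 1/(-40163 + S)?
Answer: -1/854555 ≈ -1.1702e-6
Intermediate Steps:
1/(-40163 + S) = 1/(-40163 - 814392) = 1/(-854555) = -1/854555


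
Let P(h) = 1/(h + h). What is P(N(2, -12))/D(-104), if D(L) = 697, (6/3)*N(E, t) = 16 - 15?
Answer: 1/697 ≈ 0.0014347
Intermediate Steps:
N(E, t) = ½ (N(E, t) = (16 - 15)/2 = (½)*1 = ½)
P(h) = 1/(2*h)
P(N(2, -12))/D(-104) = (1/(2*(½)))/697 = ((½)*2)*(1/697) = 1*(1/697) = 1/697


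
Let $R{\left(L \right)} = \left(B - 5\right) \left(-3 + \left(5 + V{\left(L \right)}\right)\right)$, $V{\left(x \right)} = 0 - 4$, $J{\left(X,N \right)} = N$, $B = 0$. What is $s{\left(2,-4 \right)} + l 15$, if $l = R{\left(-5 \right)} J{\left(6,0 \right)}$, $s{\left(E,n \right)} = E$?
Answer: $2$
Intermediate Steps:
$V{\left(x \right)} = -4$ ($V{\left(x \right)} = 0 - 4 = -4$)
$R{\left(L \right)} = 10$ ($R{\left(L \right)} = \left(0 - 5\right) \left(-3 + \left(5 - 4\right)\right) = - 5 \left(-3 + 1\right) = \left(-5\right) \left(-2\right) = 10$)
$l = 0$ ($l = 10 \cdot 0 = 0$)
$s{\left(2,-4 \right)} + l 15 = 2 + 0 \cdot 15 = 2 + 0 = 2$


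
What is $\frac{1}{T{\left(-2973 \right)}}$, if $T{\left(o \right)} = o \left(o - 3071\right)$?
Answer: $\frac{1}{17968812} \approx 5.5652 \cdot 10^{-8}$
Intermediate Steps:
$T{\left(o \right)} = o \left(-3071 + o\right)$
$\frac{1}{T{\left(-2973 \right)}} = \frac{1}{\left(-2973\right) \left(-3071 - 2973\right)} = \frac{1}{\left(-2973\right) \left(-6044\right)} = \frac{1}{17968812}$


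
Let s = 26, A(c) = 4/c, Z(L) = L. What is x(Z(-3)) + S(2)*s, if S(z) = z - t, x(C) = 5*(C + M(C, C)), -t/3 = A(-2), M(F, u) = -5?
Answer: -144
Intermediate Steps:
t = 6 (t = -12/(-2) = -12*(-1)/2 = -3*(-2) = 6)
x(C) = -25 + 5*C (x(C) = 5*(C - 5) = 5*(-5 + C) = -25 + 5*C)
S(z) = -6 + z (S(z) = z - 1*6 = z - 6 = -6 + z)
x(Z(-3)) + S(2)*s = (-25 + 5*(-3)) + (-6 + 2)*26 = (-25 - 15) - 4*26 = -40 - 104 = -144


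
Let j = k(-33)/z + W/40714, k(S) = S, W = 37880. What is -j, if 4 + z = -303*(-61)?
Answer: -349320479/376177003 ≈ -0.92861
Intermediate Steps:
z = 18479 (z = -4 - 303*(-61) = -4 + 18483 = 18479)
j = 349320479/376177003 (j = -33/18479 + 37880/40714 = -33*1/18479 + 37880*(1/40714) = -33/18479 + 18940/20357 = 349320479/376177003 ≈ 0.92861)
-j = -1*349320479/376177003 = -349320479/376177003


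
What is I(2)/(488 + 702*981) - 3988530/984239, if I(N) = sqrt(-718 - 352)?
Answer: -3988530/984239 + I*sqrt(1070)/689150 ≈ -4.0524 + 4.7465e-5*I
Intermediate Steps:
I(N) = I*sqrt(1070) (I(N) = sqrt(-1070) = I*sqrt(1070))
I(2)/(488 + 702*981) - 3988530/984239 = (I*sqrt(1070))/(488 + 702*981) - 3988530/984239 = (I*sqrt(1070))/(488 + 688662) - 3988530*1/984239 = (I*sqrt(1070))/689150 - 3988530/984239 = (I*sqrt(1070))*(1/689150) - 3988530/984239 = I*sqrt(1070)/689150 - 3988530/984239 = -3988530/984239 + I*sqrt(1070)/689150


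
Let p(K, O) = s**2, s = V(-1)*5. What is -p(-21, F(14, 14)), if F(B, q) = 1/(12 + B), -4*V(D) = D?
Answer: -25/16 ≈ -1.5625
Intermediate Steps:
V(D) = -D/4
s = 5/4 (s = -1/4*(-1)*5 = (1/4)*5 = 5/4 ≈ 1.2500)
p(K, O) = 25/16 (p(K, O) = (5/4)**2 = 25/16)
-p(-21, F(14, 14)) = -1*25/16 = -25/16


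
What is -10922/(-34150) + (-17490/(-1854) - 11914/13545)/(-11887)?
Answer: 2581750980292/8090608097025 ≈ 0.31910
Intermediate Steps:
-10922/(-34150) + (-17490/(-1854) - 11914/13545)/(-11887) = -10922*(-1/34150) + (-17490*(-1/1854) - 11914*1/13545)*(-1/11887) = 5461/17075 + (2915/309 - 1702/1935)*(-1/11887) = 5461/17075 + (1704869/199305)*(-1/11887) = 5461/17075 - 1704869/2369138535 = 2581750980292/8090608097025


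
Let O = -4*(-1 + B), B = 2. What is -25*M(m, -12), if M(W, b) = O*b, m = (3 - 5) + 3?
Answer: -1200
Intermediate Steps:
m = 1 (m = -2 + 3 = 1)
O = -4 (O = -4*(-1 + 2) = -4*1 = -4)
M(W, b) = -4*b
-25*M(m, -12) = -(-100)*(-12) = -25*48 = -1200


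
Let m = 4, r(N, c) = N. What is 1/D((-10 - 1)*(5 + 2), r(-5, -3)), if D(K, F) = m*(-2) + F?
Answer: -1/13 ≈ -0.076923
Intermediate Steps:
D(K, F) = -8 + F (D(K, F) = 4*(-2) + F = -8 + F)
1/D((-10 - 1)*(5 + 2), r(-5, -3)) = 1/(-8 - 5) = 1/(-13) = -1/13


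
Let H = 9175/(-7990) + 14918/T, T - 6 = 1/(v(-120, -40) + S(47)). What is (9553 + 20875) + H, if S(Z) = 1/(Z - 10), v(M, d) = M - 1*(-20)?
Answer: 1165500396949/35406886 ≈ 32917.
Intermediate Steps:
v(M, d) = 20 + M (v(M, d) = M + 20 = 20 + M)
S(Z) = 1/(-10 + Z)
T = 22157/3699 (T = 6 + 1/((20 - 120) + 1/(-10 + 47)) = 6 + 1/(-100 + 1/37) = 6 + 1/(-3699/37) = 6 - 37/3699 = 22157/3699 ≈ 5.9900)
H = 88139669741/35406886 (H = 9175/(-7990) + 14918/(22157/3699) = 9175*(-1/7990) + 14918*(3699/22157) = -1835/1598 + 55181682/22157 = 88139669741/35406886 ≈ 2489.3)
(9553 + 20875) + H = (9553 + 20875) + 88139669741/35406886 = 30428 + 88139669741/35406886 = 1165500396949/35406886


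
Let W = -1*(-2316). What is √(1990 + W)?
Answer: √4306 ≈ 65.620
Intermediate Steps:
W = 2316
√(1990 + W) = √(1990 + 2316) = √4306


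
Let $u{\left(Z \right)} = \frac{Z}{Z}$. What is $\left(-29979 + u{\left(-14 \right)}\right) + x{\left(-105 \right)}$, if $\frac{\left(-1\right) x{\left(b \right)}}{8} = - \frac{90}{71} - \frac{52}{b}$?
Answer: $- \frac{223439926}{7455} \approx -29972.0$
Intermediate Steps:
$x{\left(b \right)} = \frac{720}{71} + \frac{416}{b}$ ($x{\left(b \right)} = - 8 \left(- \frac{90}{71} - \frac{52}{b}\right) = \frac{720}{71} + \frac{416}{b}$)
$u{\left(Z \right)} = 1$
$\left(-29979 + u{\left(-14 \right)}\right) + x{\left(-105 \right)} = \left(-29979 + 1\right) + \left(\frac{720}{71} + \frac{416}{-105}\right) = -29978 + \left(\frac{720}{71} + 416 \left(- \frac{1}{105}\right)\right) = -29978 + \left(\frac{720}{71} - \frac{416}{105}\right) = -29978 + \frac{46064}{7455} = - \frac{223439926}{7455}$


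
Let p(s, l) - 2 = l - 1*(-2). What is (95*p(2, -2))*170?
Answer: 32300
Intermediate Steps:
p(s, l) = 4 + l (p(s, l) = 2 + (l - 1*(-2)) = 2 + (l + 2) = 2 + (2 + l) = 4 + l)
(95*p(2, -2))*170 = (95*(4 - 2))*170 = (95*2)*170 = 190*170 = 32300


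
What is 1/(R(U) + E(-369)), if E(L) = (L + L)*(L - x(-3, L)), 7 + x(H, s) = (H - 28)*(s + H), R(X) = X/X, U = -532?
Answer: 1/8777773 ≈ 1.1392e-7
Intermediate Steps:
R(X) = 1
x(H, s) = -7 + (-28 + H)*(H + s) (x(H, s) = -7 + (H - 28)*(s + H) = -7 + (-28 + H)*(H + s))
E(L) = 2*L*(-86 + 32*L) (E(L) = (L + L)*(L - (-7 + (-3)² - 28*(-3) - 28*L - 3*L)) = (2*L)*(L - (-7 + 9 + 84 - 28*L - 3*L)) = (2*L)*(L - (86 - 31*L)) = (2*L)*(L + (-86 + 31*L)) = (2*L)*(-86 + 32*L) = 2*L*(-86 + 32*L))
1/(R(U) + E(-369)) = 1/(1 + 4*(-369)*(-43 + 16*(-369))) = 1/(1 + 4*(-369)*(-43 - 5904)) = 1/(1 + 4*(-369)*(-5947)) = 1/(1 + 8777772) = 1/8777773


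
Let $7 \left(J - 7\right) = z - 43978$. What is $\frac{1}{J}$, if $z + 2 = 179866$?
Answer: $\frac{7}{135935} \approx 5.1495 \cdot 10^{-5}$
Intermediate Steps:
$z = 179864$ ($z = -2 + 179866 = 179864$)
$J = \frac{135935}{7}$ ($J = 7 + \frac{179864 - 43978}{7} = 7 + \frac{1}{7} \cdot 135886 = 7 + \frac{135886}{7} = \frac{135935}{7} \approx 19419.0$)
$\frac{1}{J} = \frac{1}{\frac{135935}{7}} = \frac{7}{135935}$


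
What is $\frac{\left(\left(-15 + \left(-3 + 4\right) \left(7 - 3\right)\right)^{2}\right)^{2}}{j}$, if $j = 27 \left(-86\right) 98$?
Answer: $- \frac{14641}{227556} \approx -0.06434$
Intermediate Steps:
$j = -227556$ ($j = \left(-2322\right) 98 = -227556$)
$\frac{\left(\left(-15 + \left(-3 + 4\right) \left(7 - 3\right)\right)^{2}\right)^{2}}{j} = \frac{\left(\left(-15 + \left(-3 + 4\right) \left(7 - 3\right)\right)^{2}\right)^{2}}{-227556} = \left(\left(-15 + 1 \cdot 4\right)^{2}\right)^{2} \left(- \frac{1}{227556}\right) = \left(\left(-15 + 4\right)^{2}\right)^{2} \left(- \frac{1}{227556}\right) = \left(\left(-11\right)^{2}\right)^{2} \left(- \frac{1}{227556}\right) = 121^{2} \left(- \frac{1}{227556}\right) = 14641 \left(- \frac{1}{227556}\right) = - \frac{14641}{227556}$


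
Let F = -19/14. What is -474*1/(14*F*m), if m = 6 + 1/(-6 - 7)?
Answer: 6162/1463 ≈ 4.2119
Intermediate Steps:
F = -19/14 (F = -19*1/14 = -19/14 ≈ -1.3571)
m = 77/13 (m = 6 + 1/(-13) = 6 - 1/13 = 77/13 ≈ 5.9231)
-474*1/(14*F*m) = -474/(((77/13)*14)*(-19/14)) = -474/((1078/13)*(-19/14)) = -474/(-1463/13) = -474*(-13/1463) = 6162/1463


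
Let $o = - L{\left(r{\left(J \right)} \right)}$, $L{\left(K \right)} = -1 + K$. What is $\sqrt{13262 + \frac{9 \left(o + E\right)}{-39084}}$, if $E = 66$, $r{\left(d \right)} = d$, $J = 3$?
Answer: $\frac{\sqrt{140683789502}}{3257} \approx 115.16$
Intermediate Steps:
$o = -2$ ($o = - (-1 + 3) = \left(-1\right) 2 = -2$)
$\sqrt{13262 + \frac{9 \left(o + E\right)}{-39084}} = \sqrt{13262 + \frac{9 \left(-2 + 66\right)}{-39084}} = \sqrt{13262 + 9 \cdot 64 \left(- \frac{1}{39084}\right)} = \sqrt{13262 + 576 \left(- \frac{1}{39084}\right)} = \sqrt{13262 - \frac{48}{3257}} = \sqrt{\frac{43194286}{3257}} = \frac{\sqrt{140683789502}}{3257}$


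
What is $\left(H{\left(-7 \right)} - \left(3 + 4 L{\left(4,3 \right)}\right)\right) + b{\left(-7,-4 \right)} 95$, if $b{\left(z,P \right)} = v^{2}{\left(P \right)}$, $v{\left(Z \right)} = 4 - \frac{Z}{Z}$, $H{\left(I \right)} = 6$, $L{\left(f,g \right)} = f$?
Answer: $842$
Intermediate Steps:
$v{\left(Z \right)} = 3$ ($v{\left(Z \right)} = 4 - 1 = 3$)
$b{\left(z,P \right)} = 9$ ($b{\left(z,P \right)} = 3^{2} = 9$)
$\left(H{\left(-7 \right)} - \left(3 + 4 L{\left(4,3 \right)}\right)\right) + b{\left(-7,-4 \right)} 95 = \left(6 - 19\right) + 9 \cdot 95 = \left(6 - 19\right) + 855 = -13 + 855 = 842$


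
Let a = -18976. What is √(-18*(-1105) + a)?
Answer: √914 ≈ 30.232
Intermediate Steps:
√(-18*(-1105) + a) = √(-18*(-1105) - 18976) = √(19890 - 18976) = √914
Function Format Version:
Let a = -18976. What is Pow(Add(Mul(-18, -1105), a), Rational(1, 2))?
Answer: Pow(914, Rational(1, 2)) ≈ 30.232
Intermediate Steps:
Pow(Add(Mul(-18, -1105), a), Rational(1, 2)) = Pow(Add(Mul(-18, -1105), -18976), Rational(1, 2)) = Pow(Add(19890, -18976), Rational(1, 2)) = Pow(914, Rational(1, 2))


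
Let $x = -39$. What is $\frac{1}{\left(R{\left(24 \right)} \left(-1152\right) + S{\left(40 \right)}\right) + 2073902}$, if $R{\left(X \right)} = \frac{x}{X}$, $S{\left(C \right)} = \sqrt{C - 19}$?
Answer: $\frac{2075774}{4308837699055} - \frac{\sqrt{21}}{4308837699055} \approx 4.8175 \cdot 10^{-7}$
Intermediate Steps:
$S{\left(C \right)} = \sqrt{-19 + C}$
$R{\left(X \right)} = - \frac{39}{X}$
$\frac{1}{\left(R{\left(24 \right)} \left(-1152\right) + S{\left(40 \right)}\right) + 2073902} = \frac{1}{\left(- \frac{39}{24} \left(-1152\right) + \sqrt{-19 + 40}\right) + 2073902} = \frac{1}{\left(\left(-39\right) \frac{1}{24} \left(-1152\right) + \sqrt{21}\right) + 2073902} = \frac{1}{\left(\left(- \frac{13}{8}\right) \left(-1152\right) + \sqrt{21}\right) + 2073902} = \frac{1}{\left(1872 + \sqrt{21}\right) + 2073902} = \frac{1}{2075774 + \sqrt{21}}$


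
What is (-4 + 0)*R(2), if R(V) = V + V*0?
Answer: -8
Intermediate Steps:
R(V) = V (R(V) = V + 0 = V)
(-4 + 0)*R(2) = (-4 + 0)*2 = -4*2 = -8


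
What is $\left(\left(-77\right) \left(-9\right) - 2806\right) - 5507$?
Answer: $-7620$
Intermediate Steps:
$\left(\left(-77\right) \left(-9\right) - 2806\right) - 5507 = \left(693 - 2806\right) - 5507 = -2113 - 5507 = -7620$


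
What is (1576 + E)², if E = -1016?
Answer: 313600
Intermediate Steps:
(1576 + E)² = (1576 - 1016)² = 560² = 313600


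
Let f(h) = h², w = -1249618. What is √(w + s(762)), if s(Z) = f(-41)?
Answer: I*√1247937 ≈ 1117.1*I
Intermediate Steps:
s(Z) = 1681 (s(Z) = (-41)² = 1681)
√(w + s(762)) = √(-1249618 + 1681) = √(-1247937) = I*√1247937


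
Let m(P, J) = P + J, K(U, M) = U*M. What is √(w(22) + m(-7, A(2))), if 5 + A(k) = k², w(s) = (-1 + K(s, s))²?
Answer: √233281 ≈ 482.99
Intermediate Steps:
K(U, M) = M*U
w(s) = (-1 + s²)² (w(s) = (-1 + s*s)² = (-1 + s²)²)
A(k) = -5 + k²
m(P, J) = J + P
√(w(22) + m(-7, A(2))) = √((-1 + 22²)² + ((-5 + 2²) - 7)) = √((-1 + 484)² + ((-5 + 4) - 7)) = √(483² + (-1 - 7)) = √(233289 - 8) = √233281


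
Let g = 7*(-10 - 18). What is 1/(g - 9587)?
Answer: -1/9783 ≈ -0.00010222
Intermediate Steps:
g = -196 (g = 7*(-28) = -196)
1/(g - 9587) = 1/(-196 - 9587) = 1/(-9783) = -1/9783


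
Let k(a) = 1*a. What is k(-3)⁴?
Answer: 81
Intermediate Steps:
k(a) = a
k(-3)⁴ = (-3)⁴ = 81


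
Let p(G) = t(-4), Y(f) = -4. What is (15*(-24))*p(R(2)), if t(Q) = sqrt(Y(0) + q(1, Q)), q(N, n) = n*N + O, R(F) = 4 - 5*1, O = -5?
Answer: -360*I*sqrt(13) ≈ -1298.0*I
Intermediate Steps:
R(F) = -1 (R(F) = 4 - 5 = -1)
q(N, n) = -5 + N*n (q(N, n) = n*N - 5 = N*n - 5 = -5 + N*n)
t(Q) = sqrt(-9 + Q) (t(Q) = sqrt(-4 + (-5 + 1*Q)) = sqrt(-4 + (-5 + Q)) = sqrt(-9 + Q))
p(G) = I*sqrt(13) (p(G) = sqrt(-9 - 4) = sqrt(-13) = I*sqrt(13))
(15*(-24))*p(R(2)) = (15*(-24))*(I*sqrt(13)) = -360*I*sqrt(13)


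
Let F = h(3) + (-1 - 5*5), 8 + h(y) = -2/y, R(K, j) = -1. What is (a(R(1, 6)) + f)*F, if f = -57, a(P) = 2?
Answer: 5720/3 ≈ 1906.7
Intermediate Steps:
h(y) = -8 - 2/y
F = -104/3 (F = (-8 - 2/3) + (-1 - 5*5) = (-8 - 2*⅓) + (-1 - 25) = (-8 - ⅔) - 26 = -26/3 - 26 = -104/3 ≈ -34.667)
(a(R(1, 6)) + f)*F = (2 - 57)*(-104/3) = -55*(-104/3) = 5720/3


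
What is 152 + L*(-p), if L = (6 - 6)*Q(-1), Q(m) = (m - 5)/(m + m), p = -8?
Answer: 152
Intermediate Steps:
Q(m) = (-5 + m)/(2*m) (Q(m) = (-5 + m)/((2*m)) = (-5 + m)*(1/(2*m)) = (-5 + m)/(2*m))
L = 0 (L = (6 - 6)*((1/2)*(-5 - 1)/(-1)) = 0*((1/2)*(-1)*(-6)) = 0*3 = 0)
152 + L*(-p) = 152 + 0*(-1*(-8)) = 152 + 0*8 = 152 + 0 = 152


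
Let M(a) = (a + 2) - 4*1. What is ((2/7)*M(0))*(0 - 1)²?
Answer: -4/7 ≈ -0.57143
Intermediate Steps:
M(a) = -2 + a (M(a) = (2 + a) - 4 = -2 + a)
((2/7)*M(0))*(0 - 1)² = ((2/7)*(-2 + 0))*(0 - 1)² = ((2*(⅐))*(-2))*(-1)² = ((2/7)*(-2))*1 = -4/7*1 = -4/7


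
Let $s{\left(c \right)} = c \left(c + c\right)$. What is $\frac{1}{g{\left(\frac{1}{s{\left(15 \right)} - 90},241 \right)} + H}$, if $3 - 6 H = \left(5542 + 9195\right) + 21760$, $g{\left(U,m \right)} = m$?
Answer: $- \frac{3}{17524} \approx -0.00017119$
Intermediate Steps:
$s{\left(c \right)} = 2 c^{2}$ ($s{\left(c \right)} = c 2 c = 2 c^{2}$)
$H = - \frac{18247}{3}$ ($H = \frac{1}{2} - \frac{\left(5542 + 9195\right) + 21760}{6} = \frac{1}{2} - \frac{14737 + 21760}{6} = \frac{1}{2} - \frac{36497}{6} = - \frac{18247}{3} \approx -6082.3$)
$\frac{1}{g{\left(\frac{1}{s{\left(15 \right)} - 90},241 \right)} + H} = \frac{1}{241 - \frac{18247}{3}} = \frac{1}{- \frac{17524}{3}} = - \frac{3}{17524}$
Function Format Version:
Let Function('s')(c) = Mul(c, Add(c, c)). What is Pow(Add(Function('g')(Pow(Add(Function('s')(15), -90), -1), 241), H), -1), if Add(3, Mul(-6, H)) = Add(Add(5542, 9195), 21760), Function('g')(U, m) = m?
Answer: Rational(-3, 17524) ≈ -0.00017119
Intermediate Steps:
Function('s')(c) = Mul(2, Pow(c, 2)) (Function('s')(c) = Mul(c, Mul(2, c)) = Mul(2, Pow(c, 2)))
H = Rational(-18247, 3) (H = Add(Rational(1, 2), Mul(Rational(-1, 6), Add(Add(5542, 9195), 21760))) = Add(Rational(1, 2), Mul(Rational(-1, 6), Add(14737, 21760))) = Add(Rational(1, 2), Mul(Rational(-1, 6), 36497)) = Add(Rational(1, 2), Rational(-36497, 6)) = Rational(-18247, 3) ≈ -6082.3)
Pow(Add(Function('g')(Pow(Add(Function('s')(15), -90), -1), 241), H), -1) = Pow(Add(241, Rational(-18247, 3)), -1) = Pow(Rational(-17524, 3), -1) = Rational(-3, 17524)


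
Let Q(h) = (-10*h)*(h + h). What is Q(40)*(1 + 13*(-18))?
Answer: 7456000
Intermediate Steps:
Q(h) = -20*h**2 (Q(h) = (-10*h)*(2*h) = -20*h**2)
Q(40)*(1 + 13*(-18)) = (-20*40**2)*(1 + 13*(-18)) = (-20*1600)*(1 - 234) = -32000*(-233) = 7456000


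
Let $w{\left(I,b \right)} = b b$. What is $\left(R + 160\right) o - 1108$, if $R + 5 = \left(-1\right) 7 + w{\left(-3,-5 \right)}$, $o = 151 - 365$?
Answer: $-38130$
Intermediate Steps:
$w{\left(I,b \right)} = b^{2}$
$o = -214$ ($o = 151 - 365 = -214$)
$R = 13$ ($R = -5 + \left(\left(-1\right) 7 + \left(-5\right)^{2}\right) = -5 + \left(-7 + 25\right) = -5 + 18 = 13$)
$\left(R + 160\right) o - 1108 = \left(13 + 160\right) \left(-214\right) - 1108 = 173 \left(-214\right) - 1108 = -37022 - 1108 = -38130$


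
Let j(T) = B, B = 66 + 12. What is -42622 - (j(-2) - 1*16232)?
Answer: -26468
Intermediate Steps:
B = 78
j(T) = 78
-42622 - (j(-2) - 1*16232) = -42622 - (78 - 1*16232) = -42622 - (78 - 16232) = -42622 - 1*(-16154) = -42622 + 16154 = -26468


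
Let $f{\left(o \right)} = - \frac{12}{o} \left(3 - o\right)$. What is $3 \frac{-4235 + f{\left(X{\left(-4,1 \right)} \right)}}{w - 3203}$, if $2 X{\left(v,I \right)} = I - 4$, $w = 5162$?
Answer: $- \frac{4199}{653} \approx -6.4303$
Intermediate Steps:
$X{\left(v,I \right)} = -2 + \frac{I}{2}$ ($X{\left(v,I \right)} = \frac{I - 4}{2} = \frac{-4 + I}{2} = -2 + \frac{I}{2}$)
$f{\left(o \right)} = - \frac{12 \left(3 - o\right)}{o}$
$3 \frac{-4235 + f{\left(X{\left(-4,1 \right)} \right)}}{w - 3203} = 3 \frac{-4235 - \left(-12 + \frac{36}{-2 + \frac{1}{2} \cdot 1}\right)}{5162 - 3203} = 3 \frac{-4235 - \left(-12 + \frac{36}{-2 + \frac{1}{2}}\right)}{1959} = 3 \left(-4235 - \left(-12 + \frac{36}{- \frac{3}{2}}\right)\right) \frac{1}{1959} = 3 \left(-4235 + \left(12 - -24\right)\right) \frac{1}{1959} = 3 \left(-4235 + \left(12 + 24\right)\right) \frac{1}{1959} = 3 \left(-4235 + 36\right) \frac{1}{1959} = 3 \left(\left(-4199\right) \frac{1}{1959}\right) = 3 \left(- \frac{4199}{1959}\right) = - \frac{4199}{653}$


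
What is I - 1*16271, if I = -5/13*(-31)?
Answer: -211368/13 ≈ -16259.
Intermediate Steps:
I = 155/13 (I = -5*1/13*(-31) = -5/13*(-31) = 155/13 ≈ 11.923)
I - 1*16271 = 155/13 - 1*16271 = 155/13 - 16271 = -211368/13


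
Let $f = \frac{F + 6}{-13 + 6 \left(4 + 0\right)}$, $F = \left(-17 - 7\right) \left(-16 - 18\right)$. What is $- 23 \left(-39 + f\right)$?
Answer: $- \frac{9039}{11} \approx -821.73$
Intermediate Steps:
$F = 816$ ($F = \left(-24\right) \left(-34\right) = 816$)
$f = \frac{822}{11}$ ($f = \frac{816 + 6}{-13 + 6 \left(4 + 0\right)} = \frac{822}{-13 + 6 \cdot 4} = \frac{822}{-13 + 24} = \frac{822}{11} \approx 74.727$)
$- 23 \left(-39 + f\right) = - 23 \left(-39 + \frac{822}{11}\right) = \left(-23\right) \frac{393}{11} = - \frac{9039}{11}$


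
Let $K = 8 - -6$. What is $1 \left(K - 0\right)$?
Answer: $14$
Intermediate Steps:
$K = 14$ ($K = 8 + 6 = 14$)
$1 \left(K - 0\right) = 1 \left(14 - 0\right) = 1 \left(14 + 0\right) = 1 \cdot 14 = 14$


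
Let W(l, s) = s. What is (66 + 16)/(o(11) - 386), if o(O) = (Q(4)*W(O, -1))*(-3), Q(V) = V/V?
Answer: -82/383 ≈ -0.21410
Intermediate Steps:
Q(V) = 1
o(O) = 3 (o(O) = (1*(-1))*(-3) = -1*(-3) = 3)
(66 + 16)/(o(11) - 386) = (66 + 16)/(3 - 386) = 82/(-383) = 82*(-1/383) = -82/383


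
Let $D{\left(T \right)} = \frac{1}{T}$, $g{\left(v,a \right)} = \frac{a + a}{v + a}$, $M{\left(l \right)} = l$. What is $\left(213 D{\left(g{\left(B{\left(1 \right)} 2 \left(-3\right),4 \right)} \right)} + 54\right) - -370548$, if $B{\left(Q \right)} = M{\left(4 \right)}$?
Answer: $\frac{740139}{2} \approx 3.7007 \cdot 10^{5}$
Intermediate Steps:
$B{\left(Q \right)} = 4$
$g{\left(v,a \right)} = \frac{2 a}{a + v}$
$\left(213 D{\left(g{\left(B{\left(1 \right)} 2 \left(-3\right),4 \right)} \right)} + 54\right) - -370548 = \left(\frac{213}{2 \cdot 4 \frac{1}{4 + 4 \cdot 2 \left(-3\right)}} + 54\right) - -370548 = \left(\frac{213}{2 \cdot 4 \frac{1}{4 + 8 \left(-3\right)}} + 54\right) + 370548 = \left(\frac{213}{2 \cdot 4 \frac{1}{4 - 24}} + 54\right) + 370548 = \left(\frac{213}{2 \cdot 4 \frac{1}{-20}} + 54\right) + 370548 = \left(\frac{213}{2 \cdot 4 \left(- \frac{1}{20}\right)} + 54\right) + 370548 = \left(\frac{213}{- \frac{2}{5}} + 54\right) + 370548 = \left(213 \left(- \frac{5}{2}\right) + 54\right) + 370548 = \left(- \frac{1065}{2} + 54\right) + 370548 = - \frac{957}{2} + 370548 = \frac{740139}{2}$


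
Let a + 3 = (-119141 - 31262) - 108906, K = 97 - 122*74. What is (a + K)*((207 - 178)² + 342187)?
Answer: -92014859804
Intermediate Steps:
K = -8931 (K = 97 - 9028 = -8931)
a = -259312 (a = -3 + ((-119141 - 31262) - 108906) = -3 + (-150403 - 108906) = -3 - 259309 = -259312)
(a + K)*((207 - 178)² + 342187) = (-259312 - 8931)*((207 - 178)² + 342187) = -268243*(29² + 342187) = -268243*(841 + 342187) = -268243*343028 = -92014859804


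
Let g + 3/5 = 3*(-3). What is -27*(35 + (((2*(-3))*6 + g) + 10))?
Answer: 81/5 ≈ 16.200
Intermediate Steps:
g = -48/5 (g = -⅗ + 3*(-3) = -⅗ - 9 = -48/5 ≈ -9.6000)
-27*(35 + (((2*(-3))*6 + g) + 10)) = -27*(35 + (((2*(-3))*6 - 48/5) + 10)) = -27*(35 + ((-6*6 - 48/5) + 10)) = -27*(35 + ((-36 - 48/5) + 10)) = -27*(35 + (-228/5 + 10)) = -27*(35 - 178/5) = -27*(-⅗) = 81/5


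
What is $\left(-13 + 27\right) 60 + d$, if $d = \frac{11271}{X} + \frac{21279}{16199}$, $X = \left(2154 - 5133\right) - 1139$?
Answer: $\frac{55939332873}{66707482} \approx 838.58$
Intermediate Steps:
$X = -4118$ ($X = \left(2154 - 5133\right) - 1139 = -2979 - 1139 = -4118$)
$d = - \frac{94952007}{66707482}$ ($d = \frac{11271}{-4118} + \frac{21279}{16199} = 11271 \left(- \frac{1}{4118}\right) + 21279 \cdot \frac{1}{16199} = - \frac{11271}{4118} + \frac{21279}{16199} = - \frac{94952007}{66707482} \approx -1.4234$)
$\left(-13 + 27\right) 60 + d = \left(-13 + 27\right) 60 - \frac{94952007}{66707482} = 14 \cdot 60 - \frac{94952007}{66707482} = 840 - \frac{94952007}{66707482} = \frac{55939332873}{66707482}$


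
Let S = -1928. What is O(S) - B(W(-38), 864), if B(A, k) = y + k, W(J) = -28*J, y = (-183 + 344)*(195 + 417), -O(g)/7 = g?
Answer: -85900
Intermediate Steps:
O(g) = -7*g
y = 98532 (y = 161*612 = 98532)
B(A, k) = 98532 + k
O(S) - B(W(-38), 864) = -7*(-1928) - (98532 + 864) = 13496 - 1*99396 = 13496 - 99396 = -85900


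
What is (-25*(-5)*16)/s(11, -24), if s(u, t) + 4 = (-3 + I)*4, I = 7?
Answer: 500/3 ≈ 166.67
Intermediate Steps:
s(u, t) = 12 (s(u, t) = -4 + (-3 + 7)*4 = -4 + 4*4 = -4 + 16 = 12)
(-25*(-5)*16)/s(11, -24) = (-25*(-5)*16)/12 = (125*16)*(1/12) = 2000*(1/12) = 500/3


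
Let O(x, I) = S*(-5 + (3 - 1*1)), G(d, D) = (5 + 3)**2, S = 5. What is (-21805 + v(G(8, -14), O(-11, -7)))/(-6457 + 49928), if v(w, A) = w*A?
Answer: -785/1499 ≈ -0.52368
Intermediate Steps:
G(d, D) = 64 (G(d, D) = 8**2 = 64)
O(x, I) = -15 (O(x, I) = 5*(-5 + (3 - 1*1)) = 5*(-5 + (3 - 1)) = 5*(-5 + 2) = 5*(-3) = -15)
v(w, A) = A*w
(-21805 + v(G(8, -14), O(-11, -7)))/(-6457 + 49928) = (-21805 - 15*64)/(-6457 + 49928) = (-21805 - 960)/43471 = -22765*1/43471 = -785/1499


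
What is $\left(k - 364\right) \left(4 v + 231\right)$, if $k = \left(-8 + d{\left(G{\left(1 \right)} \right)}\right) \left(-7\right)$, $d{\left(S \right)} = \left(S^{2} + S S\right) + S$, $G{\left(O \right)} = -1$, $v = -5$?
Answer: $-66465$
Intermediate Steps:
$d{\left(S \right)} = S + 2 S^{2}$ ($d{\left(S \right)} = \left(S^{2} + S^{2}\right) + S = 2 S^{2} + S = S + 2 S^{2}$)
$k = 49$ ($k = \left(-8 - \left(1 + 2 \left(-1\right)\right)\right) \left(-7\right) = \left(-8 - \left(1 - 2\right)\right) \left(-7\right) = \left(-8 - -1\right) \left(-7\right) = \left(-8 + 1\right) \left(-7\right) = \left(-7\right) \left(-7\right) = 49$)
$\left(k - 364\right) \left(4 v + 231\right) = \left(49 - 364\right) \left(4 \left(-5\right) + 231\right) = - 315 \left(-20 + 231\right) = \left(-315\right) 211 = -66465$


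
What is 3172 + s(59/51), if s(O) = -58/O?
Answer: 184190/59 ≈ 3121.9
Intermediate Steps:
3172 + s(59/51) = 3172 - 58/(59/51) = 3172 - 58/(59*(1/51)) = 3172 - 58/59/51 = 3172 - 58*51/59 = 3172 - 2958/59 = 184190/59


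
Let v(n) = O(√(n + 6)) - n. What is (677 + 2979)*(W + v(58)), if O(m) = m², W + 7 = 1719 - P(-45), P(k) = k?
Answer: 6445528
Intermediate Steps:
W = 1757 (W = -7 + (1719 - 1*(-45)) = -7 + (1719 + 45) = -7 + 1764 = 1757)
v(n) = 6 (v(n) = (√(n + 6))² - n = (√(6 + n))² - n = (6 + n) - n = 6)
(677 + 2979)*(W + v(58)) = (677 + 2979)*(1757 + 6) = 3656*1763 = 6445528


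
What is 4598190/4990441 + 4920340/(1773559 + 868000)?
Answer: 36701056648150/13182544337519 ≈ 2.7841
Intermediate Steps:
4598190/4990441 + 4920340/(1773559 + 868000) = 4598190*(1/4990441) + 4920340/2641559 = 4598190/4990441 + 4920340*(1/2641559) = 4598190/4990441 + 4920340/2641559 = 36701056648150/13182544337519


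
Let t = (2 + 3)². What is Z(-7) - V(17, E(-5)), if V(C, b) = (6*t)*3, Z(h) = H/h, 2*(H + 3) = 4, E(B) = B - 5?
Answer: -3149/7 ≈ -449.86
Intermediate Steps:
E(B) = -5 + B
H = -1 (H = -3 + (½)*4 = -3 + 2 = -1)
Z(h) = -1/h
t = 25 (t = 5² = 25)
V(C, b) = 450 (V(C, b) = (6*25)*3 = 150*3 = 450)
Z(-7) - V(17, E(-5)) = -1/(-7) - 1*450 = -1*(-⅐) - 450 = ⅐ - 450 = -3149/7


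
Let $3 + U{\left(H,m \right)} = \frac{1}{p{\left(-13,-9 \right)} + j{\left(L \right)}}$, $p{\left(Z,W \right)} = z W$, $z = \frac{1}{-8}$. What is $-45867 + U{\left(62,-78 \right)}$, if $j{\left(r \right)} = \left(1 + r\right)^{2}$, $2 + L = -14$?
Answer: $- \frac{82978822}{1809} \approx -45870.0$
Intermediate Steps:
$L = -16$ ($L = -2 - 14 = -16$)
$z = - \frac{1}{8} \approx -0.125$
$p{\left(Z,W \right)} = - \frac{W}{8}$
$U{\left(H,m \right)} = - \frac{5419}{1809}$ ($U{\left(H,m \right)} = -3 + \frac{1}{\left(- \frac{1}{8}\right) \left(-9\right) + \left(1 - 16\right)^{2}} = -3 + \frac{1}{\frac{9}{8} + \left(-15\right)^{2}} = -3 + \frac{1}{\frac{9}{8} + 225} = -3 + \frac{1}{\frac{1809}{8}} = -3 + \frac{8}{1809} = - \frac{5419}{1809}$)
$-45867 + U{\left(62,-78 \right)} = -45867 - \frac{5419}{1809} = - \frac{82978822}{1809}$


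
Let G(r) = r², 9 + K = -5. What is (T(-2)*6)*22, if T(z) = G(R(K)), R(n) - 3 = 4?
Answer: 6468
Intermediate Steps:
K = -14 (K = -9 - 5 = -14)
R(n) = 7 (R(n) = 3 + 4 = 7)
T(z) = 49 (T(z) = 7² = 49)
(T(-2)*6)*22 = (49*6)*22 = 294*22 = 6468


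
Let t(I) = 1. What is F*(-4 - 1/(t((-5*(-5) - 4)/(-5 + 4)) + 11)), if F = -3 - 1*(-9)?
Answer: -49/2 ≈ -24.500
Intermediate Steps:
F = 6 (F = -3 + 9 = 6)
F*(-4 - 1/(t((-5*(-5) - 4)/(-5 + 4)) + 11)) = 6*(-4 - 1/(1 + 11)) = 6*(-4 - 1/12) = 6*(-49/12) = -49/2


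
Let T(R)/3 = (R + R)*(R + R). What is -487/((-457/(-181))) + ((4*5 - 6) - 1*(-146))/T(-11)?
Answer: -31979081/165891 ≈ -192.77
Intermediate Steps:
T(R) = 12*R² (T(R) = 3*((R + R)*(R + R)) = 3*((2*R)*(2*R)) = 3*(4*R²) = 12*R²)
-487/((-457/(-181))) + ((4*5 - 6) - 1*(-146))/T(-11) = -487/((-457/(-181))) + ((4*5 - 6) - 1*(-146))/((12*(-11)²)) = -487/((-457*(-1/181))) + ((20 - 6) + 146)/((12*121)) = -487/457/181 + (14 + 146)/1452 = -487*181/457 + 160*(1/1452) = -88147/457 + 40/363 = -31979081/165891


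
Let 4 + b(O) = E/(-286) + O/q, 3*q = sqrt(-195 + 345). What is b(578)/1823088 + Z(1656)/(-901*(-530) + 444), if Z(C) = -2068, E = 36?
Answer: -134853220093/31152144727704 + 289*sqrt(6)/9115440 ≈ -0.0042512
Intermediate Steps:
q = 5*sqrt(6)/3 (q = sqrt(-195 + 345)/3 = sqrt(150)/3 = (5*sqrt(6))/3 = 5*sqrt(6)/3 ≈ 4.0825)
b(O) = -590/143 + O*sqrt(6)/10 (b(O) = -4 + (36/(-286) + O/((5*sqrt(6)/3))) = -4 + (36*(-1/286) + O*(sqrt(6)/10)) = -4 + (-18/143 + O*sqrt(6)/10) = -590/143 + O*sqrt(6)/10)
b(578)/1823088 + Z(1656)/(-901*(-530) + 444) = (-590/143 + (1/10)*578*sqrt(6))/1823088 - 2068/(-901*(-530) + 444) = (-590/143 + 289*sqrt(6)/5)*(1/1823088) - 2068/(477530 + 444) = (-295/130350792 + 289*sqrt(6)/9115440) - 2068/477974 = (-295/130350792 + 289*sqrt(6)/9115440) - 2068*1/477974 = (-295/130350792 + 289*sqrt(6)/9115440) - 1034/238987 = -134853220093/31152144727704 + 289*sqrt(6)/9115440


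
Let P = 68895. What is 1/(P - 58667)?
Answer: 1/10228 ≈ 9.7771e-5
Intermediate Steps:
1/(P - 58667) = 1/(68895 - 58667) = 1/10228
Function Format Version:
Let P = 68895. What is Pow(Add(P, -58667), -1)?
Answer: Rational(1, 10228) ≈ 9.7771e-5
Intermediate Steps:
Pow(Add(P, -58667), -1) = Pow(Add(68895, -58667), -1) = Pow(10228, -1) = Rational(1, 10228)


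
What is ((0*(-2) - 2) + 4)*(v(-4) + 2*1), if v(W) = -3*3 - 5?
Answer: -24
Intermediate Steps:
v(W) = -14 (v(W) = -9 - 5 = -14)
((0*(-2) - 2) + 4)*(v(-4) + 2*1) = ((0*(-2) - 2) + 4)*(-14 + 2*1) = ((0 - 2) + 4)*(-14 + 2) = (-2 + 4)*(-12) = 2*(-12) = -24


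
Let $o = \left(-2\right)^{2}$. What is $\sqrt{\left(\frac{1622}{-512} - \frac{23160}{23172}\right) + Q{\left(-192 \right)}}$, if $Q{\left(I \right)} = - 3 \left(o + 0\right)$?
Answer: $\frac{3 i \sqrt{1714760827}}{30896} \approx 4.0209 i$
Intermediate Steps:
$o = 4$
$Q{\left(I \right)} = -12$ ($Q{\left(I \right)} = - 3 \left(4 + 0\right) = \left(-3\right) 4 = -12$)
$\sqrt{\left(\frac{1622}{-512} - \frac{23160}{23172}\right) + Q{\left(-192 \right)}} = \sqrt{\left(\frac{1622}{-512} - \frac{23160}{23172}\right) - 12} = \sqrt{\left(1622 \left(- \frac{1}{512}\right) - \frac{1930}{1931}\right) - 12} = \sqrt{\left(- \frac{811}{256} - \frac{1930}{1931}\right) - 12} = \sqrt{- \frac{2060121}{494336} - 12} = \sqrt{- \frac{7992153}{494336}} = \frac{3 i \sqrt{1714760827}}{30896}$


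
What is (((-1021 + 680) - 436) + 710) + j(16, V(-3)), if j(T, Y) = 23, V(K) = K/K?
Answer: -44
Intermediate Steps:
V(K) = 1
(((-1021 + 680) - 436) + 710) + j(16, V(-3)) = (((-1021 + 680) - 436) + 710) + 23 = ((-341 - 436) + 710) + 23 = (-777 + 710) + 23 = -67 + 23 = -44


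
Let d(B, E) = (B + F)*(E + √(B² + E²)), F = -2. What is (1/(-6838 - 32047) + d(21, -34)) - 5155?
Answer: -225571886/38885 + 19*√1597 ≈ -5041.7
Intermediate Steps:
d(B, E) = (-2 + B)*(E + √(B² + E²)) (d(B, E) = (B - 2)*(E + √(B² + E²)) = (-2 + B)*(E + √(B² + E²)))
(1/(-6838 - 32047) + d(21, -34)) - 5155 = (1/(-6838 - 32047) + (-2*(-34) - 2*√(21² + (-34)²) + 21*(-34) + 21*√(21² + (-34)²))) - 5155 = (1/(-38885) + (68 - 2*√(441 + 1156) - 714 + 21*√(441 + 1156))) - 5155 = (-1/38885 + (68 - 2*√1597 - 714 + 21*√1597)) - 5155 = (-1/38885 + (-646 + 19*√1597)) - 5155 = (-25119711/38885 + 19*√1597) - 5155 = -225571886/38885 + 19*√1597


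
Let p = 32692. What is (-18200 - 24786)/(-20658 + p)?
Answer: -21493/6017 ≈ -3.5720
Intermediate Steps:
(-18200 - 24786)/(-20658 + p) = (-18200 - 24786)/(-20658 + 32692) = -42986/12034 = -42986*1/12034 = -21493/6017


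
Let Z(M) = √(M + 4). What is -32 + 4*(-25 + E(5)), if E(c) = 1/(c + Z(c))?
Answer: -263/2 ≈ -131.50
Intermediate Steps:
Z(M) = √(4 + M)
E(c) = 1/(c + √(4 + c))
-32 + 4*(-25 + E(5)) = -32 + 4*(-25 + 1/(5 + √(4 + 5))) = -32 + 4*(-25 + 1/(5 + √9)) = -32 + 4*(-25 + 1/(5 + 3)) = -32 + 4*(-25 + 1/8) = -32 + 4*(-25 + ⅛) = -32 + 4*(-199/8) = -32 - 199/2 = -263/2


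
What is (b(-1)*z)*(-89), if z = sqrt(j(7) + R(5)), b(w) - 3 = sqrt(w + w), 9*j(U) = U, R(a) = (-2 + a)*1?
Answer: 89*sqrt(34)*(-3 - I*sqrt(2))/3 ≈ -518.96 - 244.64*I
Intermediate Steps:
R(a) = -2 + a
j(U) = U/9
b(w) = 3 + sqrt(2)*sqrt(w) (b(w) = 3 + sqrt(w + w) = 3 + sqrt(2*w) = 3 + sqrt(2)*sqrt(w))
z = sqrt(34)/3 (z = sqrt((1/9)*7 + (-2 + 5)) = sqrt(7/9 + 3) = sqrt(34/9) = sqrt(34)/3 ≈ 1.9437)
(b(-1)*z)*(-89) = ((3 + sqrt(2)*sqrt(-1))*(sqrt(34)/3))*(-89) = ((3 + sqrt(2)*I)*(sqrt(34)/3))*(-89) = ((3 + I*sqrt(2))*(sqrt(34)/3))*(-89) = (sqrt(34)*(3 + I*sqrt(2))/3)*(-89) = -89*sqrt(34)*(3 + I*sqrt(2))/3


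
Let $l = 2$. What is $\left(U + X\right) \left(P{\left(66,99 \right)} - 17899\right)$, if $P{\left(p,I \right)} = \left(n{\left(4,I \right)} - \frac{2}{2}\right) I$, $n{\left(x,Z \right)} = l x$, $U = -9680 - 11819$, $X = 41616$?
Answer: $-346133102$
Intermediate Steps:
$U = -21499$
$n{\left(x,Z \right)} = 2 x$
$P{\left(p,I \right)} = 7 I$ ($P{\left(p,I \right)} = \left(2 \cdot 4 - \frac{2}{2}\right) I = \left(8 - 1\right) I = 7 I$)
$\left(U + X\right) \left(P{\left(66,99 \right)} - 17899\right) = \left(-21499 + 41616\right) \left(7 \cdot 99 - 17899\right) = 20117 \left(693 - 17899\right) = 20117 \left(-17206\right) = -346133102$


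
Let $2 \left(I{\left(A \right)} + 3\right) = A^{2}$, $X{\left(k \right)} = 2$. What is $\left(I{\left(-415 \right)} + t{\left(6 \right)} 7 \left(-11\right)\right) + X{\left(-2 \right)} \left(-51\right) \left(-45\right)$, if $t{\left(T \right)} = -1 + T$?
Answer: $\frac{180629}{2} \approx 90315.0$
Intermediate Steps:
$I{\left(A \right)} = -3 + \frac{A^{2}}{2}$
$\left(I{\left(-415 \right)} + t{\left(6 \right)} 7 \left(-11\right)\right) + X{\left(-2 \right)} \left(-51\right) \left(-45\right) = \left(\left(-3 + \frac{\left(-415\right)^{2}}{2}\right) + \left(-1 + 6\right) 7 \left(-11\right)\right) + 2 \left(-51\right) \left(-45\right) = \left(\left(-3 + \frac{1}{2} \cdot 172225\right) + 5 \cdot 7 \left(-11\right)\right) - -4590 = \left(\left(-3 + \frac{172225}{2}\right) + 35 \left(-11\right)\right) + 4590 = \left(\frac{172219}{2} - 385\right) + 4590 = \frac{171449}{2} + 4590 = \frac{180629}{2}$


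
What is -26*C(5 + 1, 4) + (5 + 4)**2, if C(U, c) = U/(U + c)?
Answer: 327/5 ≈ 65.400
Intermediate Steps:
-26*C(5 + 1, 4) + (5 + 4)**2 = -26*(5 + 1)/((5 + 1) + 4) + (5 + 4)**2 = -156/(6 + 4) + 9**2 = -156/10 + 81 = -26*3/5 + 81 = -78/5 + 81 = 327/5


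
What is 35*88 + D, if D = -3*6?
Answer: 3062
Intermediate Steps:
D = -18
35*88 + D = 35*88 - 18 = 3080 - 18 = 3062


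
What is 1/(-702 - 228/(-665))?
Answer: -35/24558 ≈ -0.0014252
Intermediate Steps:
1/(-702 - 228/(-665)) = 1/(-702 - 228*(-1/665)) = 1/(-702 + 12/35) = 1/(-24558/35) = -35/24558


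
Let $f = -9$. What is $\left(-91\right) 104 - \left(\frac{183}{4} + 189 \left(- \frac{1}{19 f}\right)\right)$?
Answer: $- \frac{722825}{76} \approx -9510.9$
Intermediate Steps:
$\left(-91\right) 104 - \left(\frac{183}{4} + 189 \left(- \frac{1}{19 f}\right)\right) = \left(-91\right) 104 - \left(\frac{21}{19} + \frac{183}{4}\right) = -9464 - \left(\frac{183}{4} + \frac{189}{171}\right) = -9464 - \frac{3561}{76} = - \frac{722825}{76}$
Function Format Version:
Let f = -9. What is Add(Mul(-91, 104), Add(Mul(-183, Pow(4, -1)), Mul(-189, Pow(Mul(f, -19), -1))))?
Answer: Rational(-722825, 76) ≈ -9510.9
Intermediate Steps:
Add(Mul(-91, 104), Add(Mul(-183, Pow(4, -1)), Mul(-189, Pow(Mul(f, -19), -1)))) = Add(Mul(-91, 104), Add(Mul(-183, Pow(4, -1)), Mul(-189, Pow(Mul(-9, -19), -1)))) = Add(-9464, Add(Mul(-183, Rational(1, 4)), Mul(-189, Pow(171, -1)))) = Add(-9464, Add(Rational(-183, 4), Mul(-189, Rational(1, 171)))) = Add(-9464, Add(Rational(-183, 4), Rational(-21, 19))) = Add(-9464, Rational(-3561, 76)) = Rational(-722825, 76)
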